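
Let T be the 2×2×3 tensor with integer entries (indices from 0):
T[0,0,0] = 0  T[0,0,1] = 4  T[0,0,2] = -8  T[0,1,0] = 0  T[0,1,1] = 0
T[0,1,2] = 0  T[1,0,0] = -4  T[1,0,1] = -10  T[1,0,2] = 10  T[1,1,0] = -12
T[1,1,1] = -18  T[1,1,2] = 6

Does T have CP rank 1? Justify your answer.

No

The mode-1 unfolding of T (rows indexed by i, columns by (j,k) = (0,0), (0,1), (0,2), (1,0), (1,1), (1,2)) is [[0, 4, -8, 0, 0, 0], [-4, -10, 10, -12, -18, 6]].
There the 2×2 minor on rows i ∈ {0, 1}, columns (j,k) ∈ {(0,0), (0,1)} is det [[0, 4], [-4, -10]] = 16 ≠ 0, so this unfolding has rank ≥ 2; CP rank is at least every unfolding rank, so rank(T) ≥ 2.
In particular rank(T) ≥ 2 > 1, so T is not rank-1.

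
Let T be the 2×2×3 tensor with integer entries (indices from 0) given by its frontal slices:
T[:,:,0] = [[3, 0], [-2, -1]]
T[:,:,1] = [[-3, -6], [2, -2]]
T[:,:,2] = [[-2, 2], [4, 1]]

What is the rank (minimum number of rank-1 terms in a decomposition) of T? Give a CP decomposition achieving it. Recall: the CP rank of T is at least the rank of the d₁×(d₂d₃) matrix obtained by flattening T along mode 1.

Lower bound: the mode-3 unfolding of T (rows indexed by k, columns by (i,j) = (0,0), (0,1), (1,0), (1,1)) is [[3, 0, -2, -1], [-3, -6, 2, -2], [-2, 2, 4, 1]].
There the 3×3 minor on rows k ∈ {0, 1, 2}, columns (i,j) ∈ {(0,0), (0,1), (1,0)} is det [[3, 0, -2], [-3, -6, 2], [-2, 2, 4]] = -48 ≠ 0, so this unfolding has rank ≥ 3; CP rank is at least every unfolding rank, so rank(T) ≥ 3. (This is only a lower bound: in general the CP rank may exceed every unfolding rank, so we still need to exhibit 3 rank-1 terms summing to T.)
Upper bound: T is a sum of 3 rank-1 terms, T = [1, -2] ⊗ [1, 0] ⊗ [1, -1, -2] + [1, 0] ⊗ [1, 1] ⊗ [2, -2, 0] + [2, 1] ⊗ [0, 1] ⊗ [-1, -2, 1] (one valid choice — decompositions are not unique — normalised so each a, b is primitive with positive first nonzero entry; check it by expanding all entries), so rank(T) ≤ 3.
These bounds meet, so rank(T) = 3.
Check entry T[0,0,2] = -2: (1)·(1)·(-2) + (1)·(1)·(0) + (2)·(0)·(1) = -2.

rank(T) = 3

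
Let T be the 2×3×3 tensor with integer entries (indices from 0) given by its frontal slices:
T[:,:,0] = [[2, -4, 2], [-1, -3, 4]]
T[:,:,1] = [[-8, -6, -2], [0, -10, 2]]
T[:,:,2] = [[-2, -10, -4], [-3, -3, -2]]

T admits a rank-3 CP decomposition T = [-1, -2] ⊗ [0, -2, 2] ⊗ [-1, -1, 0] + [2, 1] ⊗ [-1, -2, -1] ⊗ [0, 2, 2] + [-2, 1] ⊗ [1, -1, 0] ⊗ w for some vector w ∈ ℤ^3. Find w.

w = [-1, 2, -1]

Subtract the known terms from T to get the rank-1 residual R = [-2, 1] ⊗ [1, -1, 0] ⊗ w, so R[i,j,k] = a[i]·b[j]·w[k]. Pick indices with nonzero a[0]·b[0] = (-2)·(1) = -2. Only the fibre through (0,0,·) is needed: R[0,0,:] = T[0,0,:] − Σₗ aₗ[0]bₗ[0]cₗ = [2, -8, -2] − (-1)·(0)·[-1, -1, 0] − (2)·(-1)·[0, 2, 2] = [2, -4, 2]. Then w[k] = R[0,0,k] / -2 for each k, giving w = [2, -4, 2] / -2 = [-1, 2, -1].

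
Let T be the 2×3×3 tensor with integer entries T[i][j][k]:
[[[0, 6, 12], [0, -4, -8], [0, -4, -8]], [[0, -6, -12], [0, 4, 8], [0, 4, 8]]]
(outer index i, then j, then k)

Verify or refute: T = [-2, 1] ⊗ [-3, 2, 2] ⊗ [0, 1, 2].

Reconstruct entry (1,0,1) from the claimed factors: Σₗ aₗ[1]bₗ[0]cₗ[1] = (1)·(-3)·(1) = -3, but T[1,0,1] = -6. The claim is false.

No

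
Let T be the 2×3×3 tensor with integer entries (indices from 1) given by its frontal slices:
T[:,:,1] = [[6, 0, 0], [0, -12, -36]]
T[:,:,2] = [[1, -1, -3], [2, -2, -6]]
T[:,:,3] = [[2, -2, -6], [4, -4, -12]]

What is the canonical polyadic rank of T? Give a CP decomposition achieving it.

Lower bound: the mode-2 unfolding of T (rows indexed by j, columns by (i,k) = (1,1), (1,2), (1,3), (2,1), (2,2), (2,3)) is [[6, 1, 2, 0, 2, 4], [0, -1, -2, -12, -2, -4], [0, -3, -6, -36, -6, -12]].
There the 2×2 minor on rows j ∈ {1, 2}, columns (i,k) ∈ {(1,1), (1,2)} is det [[6, 1], [0, -1]] = -6 ≠ 0, so this unfolding has rank ≥ 2; CP rank is at least every unfolding rank, so rank(T) ≥ 2. (This is only a lower bound: in general the CP rank may exceed every unfolding rank, so we still need to exhibit 2 rank-1 terms summing to T.)
Upper bound — finding two terms. Write S_k = T[:,:,k] for the frontal slices: S₁ = [[6, 0, 0], [0, -12, -36]], S₂ = [[1, -1, -3], [2, -2, -6]], S₃ = [[2, -2, -6], [4, -4, -12]].
If T = a₁ ⊗ b₁ ⊗ c₁ + a₂ ⊗ b₂ ⊗ c₂ then each S_k = c₁[k]·a₁b₁ᵀ + c₂[k]·a₂b₂ᵀ. S₁ and S₂ are linearly independent, so a₁b₁ᵀ and a₂b₂ᵀ must span the same plane of matrices: they are the rank-1 matrices of the form x·S₁ + y·S₂.
The 2×2 minor of x·S₁ + y·S₂ on rows {1,2}, columns {1,2} is −72·x² − 24·xy = (-24)·(3·x + y)(x), vanishing at (x:y) = (1:-3) and (0:1).
M₁ = S₁ − 3·S₂ = [[3, 3, 9], [-6, -6, -18]] = 3·(1, -2)(1, 1, 3)ᵀ and M₂ = S₂ = [[1, -1, -3], [2, -2, -6]] = (1, 2)(1, -1, -3)ᵀ, so take a₁ = (1, -2), b₁ = (1, 1, 3), a₂ = (1, 2), b₂ = (1, -1, -3).
Each slice is an integer combination of E₁ = a₁b₁ᵀ and E₂ = a₂b₂ᵀ: S₁ = 3·E₁ + 3·E₂, S₂ = E₂, S₃ = 2·E₂; reading off coefficients, c₁ = (3, 0, 0) and c₂ = (3, 1, 2).
Hence T = (1, -2) ⊗ (1, 1, 3) ⊗ (3, 0, 0) + (1, 2) ⊗ (1, -1, -3) ⊗ (3, 1, 2), so rank(T) ≤ 2.
These bounds meet, so rank(T) = 2.
Check entry T[2,3,2] = -6: (-2)·(3)·(0) + (2)·(-3)·(1) = -6.

rank(T) = 2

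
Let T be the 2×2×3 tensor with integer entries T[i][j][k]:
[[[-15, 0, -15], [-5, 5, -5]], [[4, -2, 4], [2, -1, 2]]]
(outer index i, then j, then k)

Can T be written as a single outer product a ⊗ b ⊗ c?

The mode-2 unfolding of T (rows indexed by j, columns by (i,k) = (0,0), (0,1), (0,2), (1,0), (1,1), (1,2)) is [[-15, 0, -15, 4, -2, 4], [-5, 5, -5, 2, -1, 2]].
There the 2×2 minor on rows j ∈ {0, 1}, columns (i,k) ∈ {(0,0), (0,1)} is det [[-15, 0], [-5, 5]] = -75 ≠ 0, so this unfolding has rank ≥ 2; CP rank is at least every unfolding rank, so rank(T) ≥ 2.
In particular rank(T) ≥ 2 > 1, so T is not rank-1.

No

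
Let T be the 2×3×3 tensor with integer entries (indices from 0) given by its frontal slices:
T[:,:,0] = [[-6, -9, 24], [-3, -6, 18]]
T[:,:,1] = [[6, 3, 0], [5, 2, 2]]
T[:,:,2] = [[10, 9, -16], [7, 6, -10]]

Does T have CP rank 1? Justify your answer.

The mode-3 unfolding of T (rows indexed by k, columns by (i,j) = (0,0), (0,1), (0,2), (1,0), (1,1), (1,2)) is [[-6, -9, 24, -3, -6, 18], [6, 3, 0, 5, 2, 2], [10, 9, -16, 7, 6, -10]].
There the 2×2 minor on rows k ∈ {0, 1}, columns (i,j) ∈ {(0,0), (0,1)} is det [[-6, -9], [6, 3]] = 36 ≠ 0, so this unfolding has rank ≥ 2; CP rank is at least every unfolding rank, so rank(T) ≥ 2.
In particular rank(T) ≥ 2 > 1, so T is not rank-1.

No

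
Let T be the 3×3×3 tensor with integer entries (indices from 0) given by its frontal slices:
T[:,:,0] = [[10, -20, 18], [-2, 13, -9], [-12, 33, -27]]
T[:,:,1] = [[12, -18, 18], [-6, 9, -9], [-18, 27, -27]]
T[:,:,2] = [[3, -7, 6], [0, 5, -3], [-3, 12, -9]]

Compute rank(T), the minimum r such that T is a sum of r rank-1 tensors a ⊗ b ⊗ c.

2

Lower bound: the mode-3 unfolding of T (rows indexed by k, columns by (i,j) = (0,0), (0,1), (0,2), (1,0), (1,1), (1,2), (2,0), (2,1), (2,2)) is [[10, -20, 18, -2, 13, -9, -12, 33, -27], [12, -18, 18, -6, 9, -9, -18, 27, -27], [3, -7, 6, 0, 5, -3, -3, 12, -9]].
There the 2×2 minor on rows k ∈ {0, 1}, columns (i,j) ∈ {(0,0), (0,1)} is det [[10, -20], [12, -18]] = 60 ≠ 0, so this unfolding has rank ≥ 2; CP rank is at least every unfolding rank, so rank(T) ≥ 2. (Unfolding ranks only ever bound the CP rank from below — rank(T) can be strictly larger than all of them — so the matching upper bound has to come from an explicit 2-term decomposition.)
Upper bound — finding two terms. Write S_k = T[:,:,k] for the frontal slices: S₀ = [[10, -20, 18], [-2, 13, -9], [-12, 33, -27]], S₁ = [[12, -18, 18], [-6, 9, -9], [-18, 27, -27]], S₂ = [[3, -7, 6], [0, 5, -3], [-3, 12, -9]].
If T = a₁ ⊗ b₁ ⊗ c₁ + a₂ ⊗ b₂ ⊗ c₂ then each S_k = c₁[k]·a₁b₁ᵀ + c₂[k]·a₂b₂ᵀ. S₀ and S₁ are linearly independent, so a₁b₁ᵀ and a₂b₂ᵀ must span the same plane of matrices: they are the rank-1 matrices of the form x·S₀ + y·S₁.
The 2×2 minor of x·S₀ + y·S₁ on rows {0,1}, columns {0,1} is 90·x² + 90·xy = 90·(x + y)(x), vanishing at (x:y) = (1:-1) and (0:1).
M₁ = S₀ − S₁ = [[-2, -2, 0], [4, 4, 0], [6, 6, 0]] = (-2)·[1, -2, -3][1, 1, 0]ᵀ and M₂ = S₁ = [[12, -18, 18], [-6, 9, -9], [-18, 27, -27]] = 3·[2, -1, -3][2, -3, 3]ᵀ, so take a₁ = [1, -2, -3], b₁ = [1, 1, 0], a₂ = [2, -1, -3], b₂ = [2, -3, 3].
Each slice is an integer combination of E₁ = a₁b₁ᵀ and E₂ = a₂b₂ᵀ: S₀ = −2·E₁ + 3·E₂, S₁ = 3·E₂, S₂ = −E₁ + E₂; reading off coefficients, c₁ = [-2, 0, -1] and c₂ = [3, 3, 1].
Hence T = [1, -2, -3] ⊗ [1, 1, 0] ⊗ [-2, 0, -1] + [2, -1, -3] ⊗ [2, -3, 3] ⊗ [3, 3, 1], so rank(T) ≤ 2.
These bounds meet, so rank(T) = 2.
Check entry T[0,2,1] = 18: (1)·(0)·(0) + (2)·(3)·(3) = 18.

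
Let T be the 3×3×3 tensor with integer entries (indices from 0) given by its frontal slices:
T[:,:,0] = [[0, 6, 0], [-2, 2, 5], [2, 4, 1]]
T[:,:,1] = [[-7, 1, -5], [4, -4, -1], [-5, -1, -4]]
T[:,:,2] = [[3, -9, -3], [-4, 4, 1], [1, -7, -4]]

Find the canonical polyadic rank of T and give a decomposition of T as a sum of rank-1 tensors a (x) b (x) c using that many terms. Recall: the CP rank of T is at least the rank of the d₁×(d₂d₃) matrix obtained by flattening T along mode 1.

rank(T) = 3

Lower bound: the mode-3 unfolding of T (rows indexed by k, columns by (i,j) = (0,0), (0,1), (0,2), (1,0), (1,1), (1,2), (2,0), (2,1), (2,2)) is [[0, 6, 0, -2, 2, 5, 2, 4, 1], [-7, 1, -5, 4, -4, -1, -5, -1, -4], [3, -9, -3, -4, 4, 1, 1, -7, -4]].
There the 3×3 minor on rows k ∈ {0, 1, 2}, columns (i,j) ∈ {(0,0), (0,1), (0,2)} is det [[0, 6, 0], [-7, 1, -5], [3, -9, -3]] = -216 ≠ 0, so this unfolding has rank ≥ 3; CP rank is at least every unfolding rank, so rank(T) ≥ 3. (Flattening ranks never certify an upper bound on CP rank; for that we must actually write T with 3 rank-1 terms.)
Upper bound: T is a sum of 3 rank-1 terms, T = [1, -2, 1] (x) [1, -1, -1] (x) [2, -1, 1] + [1, 0, 1] (x) [1, 2, 2] (x) [2, -2, -2] + [2, -1, 1] (x) [2, -2, 1] (x) [-1, -1, 1] (written with every a and b primitive with positive leading entry and the scale carried by c; CP decompositions are not unique, and this one is verified by expanding entrywise), so rank(T) ≤ 3.
These bounds meet, so rank(T) = 3.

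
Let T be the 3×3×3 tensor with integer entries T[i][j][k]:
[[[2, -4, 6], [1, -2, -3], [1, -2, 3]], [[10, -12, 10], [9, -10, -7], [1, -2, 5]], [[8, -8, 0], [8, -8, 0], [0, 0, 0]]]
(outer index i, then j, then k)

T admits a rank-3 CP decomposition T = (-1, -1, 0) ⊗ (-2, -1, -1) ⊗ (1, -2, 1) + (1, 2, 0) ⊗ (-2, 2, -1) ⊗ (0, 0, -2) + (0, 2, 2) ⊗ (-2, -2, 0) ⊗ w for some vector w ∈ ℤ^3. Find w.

Subtract the known terms from T to get the rank-1 residual R = (0, 2, 2) ⊗ (-2, -2, 0) ⊗ w, so R[i,j,k] = a[i]·b[j]·w[k]. Pick indices with nonzero a[1]·b[0] = (2)·(-2) = -4. Only the fibre through (1,0,·) is needed: R[1,0,:] = T[1,0,:] − Σₗ aₗ[1]bₗ[0]cₗ = [10, -12, 10] − (-1)·(-2)·(1, -2, 1) − (2)·(-2)·(0, 0, -2) = [8, -8, 0]. Then w[k] = R[1,0,k] / -4 for each k, giving w = [8, -8, 0] / -4 = (-2, 2, 0).

w = (-2, 2, 0)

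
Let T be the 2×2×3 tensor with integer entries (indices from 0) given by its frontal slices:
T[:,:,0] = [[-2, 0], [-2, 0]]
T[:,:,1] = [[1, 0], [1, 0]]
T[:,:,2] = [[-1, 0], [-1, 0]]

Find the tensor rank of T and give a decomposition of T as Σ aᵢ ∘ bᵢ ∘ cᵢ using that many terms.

rank(T) = 1

Lower bound: T ≠ 0 (e.g. T[0,0,0] = -2), so rank(T) ≥ 1.
Upper bound: if T = a ∘ b ∘ c then every fibre of T is a multiple of the corresponding factor, so read the factors off the fibres through the nonzero entry T[0,0,0] = -2.
The mode-1 fibre T[:,0,0] = [-2, -2] gives a = (1, 1) (primitive direction); the mode-2 fibre T[0,:,0] = [-2, 0] gives b = (1, 0); then c[k] = T[0,0,k] / (a[0]·b[0]) = [-2, 1, -1] / 1 = (-2, 1, -1).
Expanding (1, 1) ∘ (1, 0) ∘ (-2, 1, -1) reproduces all 12 entries of T, so T = (1, 1) ∘ (1, 0) ∘ (-2, 1, -1) and rank(T) ≤ 1.
These bounds meet, so rank(T) = 1.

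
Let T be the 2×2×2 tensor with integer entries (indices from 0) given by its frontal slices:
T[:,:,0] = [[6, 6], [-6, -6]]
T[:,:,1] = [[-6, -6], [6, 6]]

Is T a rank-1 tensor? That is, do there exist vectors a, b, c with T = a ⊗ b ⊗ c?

Yes

If T = a ⊗ b ⊗ c then every fibre of T is a multiple of the corresponding factor, so read the factors off the fibres through the nonzero entry T[0,0,0] = 6.
The mode-1 fibre T[:,0,0] = [6, -6] gives a = (1, -1) (primitive direction); the mode-2 fibre T[0,:,0] = [6, 6] gives b = (1, 1); then c[k] = T[0,0,k] / (a[0]·b[0]) = [6, -6] / 1 = (6, -6).
Expanding (1, -1) ⊗ (1, 1) ⊗ (6, -6) reproduces all 8 entries of T, so T = (1, -1) ⊗ (1, 1) ⊗ (6, -6) and rank(T) ≤ 1.
Equivalently every frontal slice T[:,:,k] is c[k] times the rank-1 matrix (1, -1) ⊗ (1, 1). So T has rank 1 (it is nonzero).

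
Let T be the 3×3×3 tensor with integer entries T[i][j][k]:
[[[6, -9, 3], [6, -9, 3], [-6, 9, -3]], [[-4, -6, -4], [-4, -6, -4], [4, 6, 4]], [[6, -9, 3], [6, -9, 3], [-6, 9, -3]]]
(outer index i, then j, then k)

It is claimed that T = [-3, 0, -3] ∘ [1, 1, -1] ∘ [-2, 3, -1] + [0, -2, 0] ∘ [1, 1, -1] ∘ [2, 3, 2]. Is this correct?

Yes

Reconstruct entrywise from the claimed factors. For example, T[0,1,1] = -9 and Σₗ aₗ[0]bₗ[1]cₗ[1] = (-3)·(1)·(3) + (0)·(1)·(3) = -9; checking all 27 entries, every one matches. The claim holds.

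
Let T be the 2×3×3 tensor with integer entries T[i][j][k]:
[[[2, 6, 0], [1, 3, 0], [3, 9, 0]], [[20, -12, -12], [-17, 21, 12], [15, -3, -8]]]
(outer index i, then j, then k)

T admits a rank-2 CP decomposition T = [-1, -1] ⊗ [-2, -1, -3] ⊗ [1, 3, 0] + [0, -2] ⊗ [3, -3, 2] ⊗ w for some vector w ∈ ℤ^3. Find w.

Subtract the known terms from T to get the rank-1 residual R = [0, -2] ⊗ [3, -3, 2] ⊗ w, so R[i,j,k] = a[i]·b[j]·w[k]. Pick indices with nonzero a[1]·b[0] = (-2)·(3) = -6. Only the fibre through (1,0,·) is needed: R[1,0,:] = T[1,0,:] − Σₗ aₗ[1]bₗ[0]cₗ = [20, -12, -12] − (-1)·(-2)·[1, 3, 0] = [18, -18, -12]. Then w[k] = R[1,0,k] / -6 for each k, giving w = [18, -18, -12] / -6 = [-3, 3, 2].

w = [-3, 3, 2]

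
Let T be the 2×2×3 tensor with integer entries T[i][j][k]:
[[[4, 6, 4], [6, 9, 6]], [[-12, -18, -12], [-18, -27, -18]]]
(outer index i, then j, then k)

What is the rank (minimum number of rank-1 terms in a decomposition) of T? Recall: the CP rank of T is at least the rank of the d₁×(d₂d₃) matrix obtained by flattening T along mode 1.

Lower bound: T ≠ 0 (e.g. T[0,0,0] = 4), so rank(T) ≥ 1.
Upper bound: the mode-1 fibre T[:,0,0] = [4, -12] gives a = (1, -3) (primitive direction); the mode-2 fibre T[0,:,0] = [4, 6] gives b = (2, 3); then c[k] = T[0,0,k] / (a[0]·b[0]) = [4, 6, 4] / 2 = (2, 3, 2).
Expanding (1, -3) ⊗ (2, 3) ⊗ (2, 3, 2) reproduces all 12 entries of T, so T = (1, -3) ⊗ (2, 3) ⊗ (2, 3, 2) and rank(T) ≤ 1.
These bounds meet, so rank(T) = 1.

1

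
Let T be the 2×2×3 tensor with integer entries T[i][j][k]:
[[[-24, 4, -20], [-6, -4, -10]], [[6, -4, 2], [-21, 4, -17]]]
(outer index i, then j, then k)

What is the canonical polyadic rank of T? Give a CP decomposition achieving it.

Lower bound: in the mode-1 unfolding of T (rows indexed by i, columns by (j,k)) the 2×2 minor on rows i ∈ {0, 1}, columns (j,k) ∈ {(0,0), (0,1)} is det [[-24, 4], [6, -4]] = 72 ≠ 0, so that unfolding has rank ≥ 2 and hence rank(T) ≥ 2 (CP rank is at least every unfolding rank, though it can be larger).
Upper bound: with S_k = T[:,:,k], the two rank-1 terms a₁b₁ᵀ, a₂b₂ᵀ are the rank-1 members of the pencil x·S₀ + y·S₁.
det(x·S₀ + y·S₁) is 540·x² − 180·xy = 180·(3·x − y)(x), vanishing at (x:y) = (1:3) and (0:1).
M₁ = S₀ + 3·S₁ = [[-12, -18], [-6, -9]] = (-3)·[2, 1][2, 3]ᵀ and M₂ = S₁ = [[4, -4], [-4, 4]] = 4·[1, -1][1, -1]ᵀ, so take a₁ = [2, 1], b₁ = [2, 3], a₂ = [1, -1], b₂ = [1, -1].
Each slice is an integer combination of E₁ = a₁b₁ᵀ and E₂ = a₂b₂ᵀ: S₀ = −3·E₁ − 12·E₂, S₁ = 4·E₂, S₂ = −3·E₁ − 8·E₂; reading off coefficients, c₁ = [-3, 0, -3] and c₂ = [-12, 4, -8].
Hence T = [2, 1] ⊗ [2, 3] ⊗ [-3, 0, -3] + [1, -1] ⊗ [1, -1] ⊗ [-12, 4, -8], so rank(T) ≤ 2.
These bounds meet, so rank(T) = 2.

rank(T) = 2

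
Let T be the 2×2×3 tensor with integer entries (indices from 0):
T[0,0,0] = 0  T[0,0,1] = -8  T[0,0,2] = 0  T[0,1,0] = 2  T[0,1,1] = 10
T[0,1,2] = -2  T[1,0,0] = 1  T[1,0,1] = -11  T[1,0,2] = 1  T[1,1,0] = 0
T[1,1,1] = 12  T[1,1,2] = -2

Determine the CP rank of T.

Lower bound: the mode-3 unfolding of T (rows indexed by k, columns by (i,j) = (0,0), (0,1), (1,0), (1,1)) is [[0, 2, 1, 0], [-8, 10, -11, 12], [0, -2, 1, -2]].
There the 3×3 minor on rows k ∈ {0, 1, 2}, columns (i,j) ∈ {(0,0), (0,1), (1,0)} is det [[0, 2, 1], [-8, 10, -11], [0, -2, 1]] = 32 ≠ 0, so this unfolding has rank ≥ 3; CP rank is at least every unfolding rank, so rank(T) ≥ 3. (Flattening ranks never certify an upper bound on CP rank; for that we must actually write T with 3 rank-1 terms.)
Upper bound: T is a sum of 3 rank-1 terms, T = (1, 1) ⊗ (1, -1) ⊗ (2, -2, -4) + (1, 2) ⊗ (1, -1) ⊗ (0, -4, 2) + (2, 1) ⊗ (1, -2) ⊗ (-1, -1, 1) (one valid choice — decompositions are not unique — normalised so each a, b is primitive with positive first nonzero entry; check it by expanding all entries), so rank(T) ≤ 3.
These bounds meet, so rank(T) = 3.

3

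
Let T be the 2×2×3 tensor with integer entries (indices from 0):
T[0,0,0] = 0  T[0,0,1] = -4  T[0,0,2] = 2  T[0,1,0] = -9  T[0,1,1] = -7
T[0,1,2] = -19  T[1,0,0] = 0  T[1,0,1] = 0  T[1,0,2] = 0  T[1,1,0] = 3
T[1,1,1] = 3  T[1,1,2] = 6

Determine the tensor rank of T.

Lower bound: the mode-1 unfolding of T (rows indexed by i, columns by (j,k) = (0,0), (0,1), (0,2), (1,0), (1,1), (1,2)) is [[0, -4, 2, -9, -7, -19], [0, 0, 0, 3, 3, 6]].
There the 2×2 minor on rows i ∈ {0, 1}, columns (j,k) ∈ {(0,1), (1,0)} is det [[-4, -9], [0, 3]] = -12 ≠ 0, so this unfolding has rank ≥ 2; CP rank is at least every unfolding rank, so rank(T) ≥ 2. (Flattening ranks never certify an upper bound on CP rank; for that we must actually write T with 2 rank-1 terms.)
Upper bound — finding two terms. Write S_k = T[:,:,k] for the frontal slices: S₀ = [[0, -9], [0, 3]], S₁ = [[-4, -7], [0, 3]], S₂ = [[2, -19], [0, 6]].
If T = a₁ ⊗ b₁ ⊗ c₁ + a₂ ⊗ b₂ ⊗ c₂ then each S_k = c₁[k]·a₁b₁ᵀ + c₂[k]·a₂b₂ᵀ. S₀ and S₁ are linearly independent, so a₁b₁ᵀ and a₂b₂ᵀ must span the same plane of matrices: they are the rank-1 matrices of the form x·S₀ + y·S₁.
det(x·S₀ + y·S₁) is −12·xy − 12·y² = (-12)·(y)(x + y), vanishing at (x:y) = (1:0) and (1:-1).
M₁ = S₀ = [[0, -9], [0, 3]] = (-3)·(3, -1)(0, 1)ᵀ and M₂ = S₀ − S₁ = [[4, -2], [0, 0]] = 2·(1, 0)(2, -1)ᵀ, so take a₁ = (3, -1), b₁ = (0, 1), a₂ = (1, 0), b₂ = (2, -1).
Each slice is an integer combination of E₁ = a₁b₁ᵀ and E₂ = a₂b₂ᵀ: S₀ = −3·E₁, S₁ = −3·E₁ − 2·E₂, S₂ = −6·E₁ + E₂; reading off coefficients, c₁ = (-3, -3, -6) and c₂ = (0, -2, 1).
Hence T = (3, -1) ⊗ (0, 1) ⊗ (-3, -3, -6) + (1, 0) ⊗ (2, -1) ⊗ (0, -2, 1), so rank(T) ≤ 2.
These bounds meet, so rank(T) = 2.
Check entry T[0,0,2] = 2: (3)·(0)·(-6) + (1)·(2)·(1) = 2.

2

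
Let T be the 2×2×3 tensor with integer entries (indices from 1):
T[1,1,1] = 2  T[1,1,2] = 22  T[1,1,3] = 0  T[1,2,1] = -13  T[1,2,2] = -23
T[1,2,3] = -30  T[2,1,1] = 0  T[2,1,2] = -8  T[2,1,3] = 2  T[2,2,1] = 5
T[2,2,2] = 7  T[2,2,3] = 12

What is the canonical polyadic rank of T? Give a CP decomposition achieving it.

rank(T) = 2

Lower bound: the mode-1 unfolding of T (rows indexed by i, columns by (j,k) = (1,1), (1,2), (1,3), (2,1), (2,2), (2,3)) is [[2, 22, 0, -13, -23, -30], [0, -8, 2, 5, 7, 12]].
There the 2×2 minor on rows i ∈ {1, 2}, columns (j,k) ∈ {(1,1), (1,2)} is det [[2, 22], [0, -8]] = -16 ≠ 0, so this unfolding has rank ≥ 2; CP rank is at least every unfolding rank, so rank(T) ≥ 2. (Flattening ranks never certify an upper bound on CP rank; for that we must actually write T with 2 rank-1 terms.)
Upper bound — finding two terms. Write S_k = T[:,:,k] for the frontal slices: S₁ = [[2, -13], [0, 5]], S₂ = [[22, -23], [-8, 7]], S₃ = [[0, -30], [2, 12]].
If T = a₁ (x) b₁ (x) c₁ + a₂ (x) b₂ (x) c₂ then each S_k = c₁[k]·a₁b₁ᵀ + c₂[k]·a₂b₂ᵀ. S₁ and S₂ are linearly independent, so a₁b₁ᵀ and a₂b₂ᵀ must span the same plane of matrices: they are the rank-1 matrices of the form x·S₁ + y·S₂.
det(x·S₁ + y·S₂) is 10·x² + 20·xy − 30·y² = 10·(x + 3·y)(x − y), vanishing at (x:y) = (3:-1) and (1:1).
M₁ = 3·S₁ − S₂ = [[-16, -16], [8, 8]] = (-8)·(2, -1)(1, 1)ᵀ and M₂ = S₁ + S₂ = [[24, -36], [-8, 12]] = 4·(3, -1)(2, -3)ᵀ, so take a₁ = (2, -1), b₁ = (1, 1), a₂ = (3, -1), b₂ = (2, -3).
Each slice is an integer combination of E₁ = a₁b₁ᵀ and E₂ = a₂b₂ᵀ: S₁ = −2·E₁ + E₂, S₂ = 2·E₁ + 3·E₂, S₃ = −6·E₁ + 2·E₂; reading off coefficients, c₁ = (-2, 2, -6) and c₂ = (1, 3, 2).
Hence T = (2, -1) (x) (1, 1) (x) (-2, 2, -6) + (3, -1) (x) (2, -3) (x) (1, 3, 2), so rank(T) ≤ 2.
These bounds meet, so rank(T) = 2.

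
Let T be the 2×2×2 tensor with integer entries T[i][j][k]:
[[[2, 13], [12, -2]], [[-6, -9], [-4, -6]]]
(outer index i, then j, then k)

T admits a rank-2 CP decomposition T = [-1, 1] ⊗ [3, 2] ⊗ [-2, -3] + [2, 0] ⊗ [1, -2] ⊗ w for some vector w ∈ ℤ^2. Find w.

Subtract the known terms from T to get the rank-1 residual R = [2, 0] ⊗ [1, -2] ⊗ w, so R[i,j,k] = a[i]·b[j]·w[k]. Pick indices with nonzero a[0]·b[0] = (2)·(1) = 2. Only the fibre through (0,0,·) is needed: R[0,0,:] = T[0,0,:] − Σₗ aₗ[0]bₗ[0]cₗ = [2, 13] − (-1)·(3)·[-2, -3] = [-4, 4]. Then w[k] = R[0,0,k] / 2 for each k, giving w = [-4, 4] / 2 = [-2, 2].

w = [-2, 2]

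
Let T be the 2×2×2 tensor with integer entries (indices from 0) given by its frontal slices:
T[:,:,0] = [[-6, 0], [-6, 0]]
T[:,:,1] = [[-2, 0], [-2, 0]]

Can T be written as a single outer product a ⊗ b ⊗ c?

The mode-1 fibre T[:,0,0] = [-6, -6] gives a = [1, 1] (primitive direction); the mode-2 fibre T[0,:,0] = [-6, 0] gives b = [1, 0]; then c[k] = T[0,0,k] / (a[0]·b[0]) = [-6, -2] / 1 = [-6, -2].
Expanding [1, 1] ⊗ [1, 0] ⊗ [-6, -2] reproduces all 8 entries of T, so T = [1, 1] ⊗ [1, 0] ⊗ [-6, -2] and rank(T) ≤ 1.
Equivalently every frontal slice T[:,:,k] is c[k] times the rank-1 matrix [1, 1] ⊗ [1, 0]. So T has rank 1 (it is nonzero).

Yes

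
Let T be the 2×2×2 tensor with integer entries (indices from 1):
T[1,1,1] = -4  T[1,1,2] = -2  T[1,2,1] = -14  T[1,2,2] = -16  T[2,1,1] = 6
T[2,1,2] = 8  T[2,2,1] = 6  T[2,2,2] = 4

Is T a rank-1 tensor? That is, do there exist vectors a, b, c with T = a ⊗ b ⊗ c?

The mode-2 unfolding of T (rows indexed by j, columns by (i,k) = (1,1), (1,2), (2,1), (2,2)) is [[-4, -2, 6, 8], [-14, -16, 6, 4]].
There the 2×2 minor on rows j ∈ {1, 2}, columns (i,k) ∈ {(1,1), (1,2)} is det [[-4, -2], [-14, -16]] = 36 ≠ 0, so this unfolding has rank ≥ 2; CP rank is at least every unfolding rank, so rank(T) ≥ 2.
In particular rank(T) ≥ 2 > 1, so T is not rank-1.

No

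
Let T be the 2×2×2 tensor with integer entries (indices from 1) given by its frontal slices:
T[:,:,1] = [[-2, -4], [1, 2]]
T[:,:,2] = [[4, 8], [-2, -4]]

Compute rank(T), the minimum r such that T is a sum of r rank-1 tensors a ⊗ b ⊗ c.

1

Lower bound: T ≠ 0 (e.g. T[1,1,1] = -2), so rank(T) ≥ 1.
Upper bound: the mode-1 fibre T[:,1,1] = [-2, 1] gives a = [2, -1] (primitive direction); the mode-2 fibre T[1,:,1] = [-2, -4] gives b = [1, 2]; then c[k] = T[1,1,k] / (a[1]·b[1]) = [-2, 4] / 2 = [-1, 2].
Expanding [2, -1] ⊗ [1, 2] ⊗ [-1, 2] reproduces all 8 entries of T, so T = [2, -1] ⊗ [1, 2] ⊗ [-1, 2] and rank(T) ≤ 1.
These bounds meet, so rank(T) = 1.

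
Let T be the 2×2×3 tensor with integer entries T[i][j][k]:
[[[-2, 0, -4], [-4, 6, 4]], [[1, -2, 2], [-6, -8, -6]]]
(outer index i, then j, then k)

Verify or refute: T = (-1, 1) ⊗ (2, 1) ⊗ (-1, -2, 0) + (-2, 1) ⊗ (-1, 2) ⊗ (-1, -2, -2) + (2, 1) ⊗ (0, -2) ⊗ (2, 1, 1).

Reconstruct entry (0,0,0) from the claimed factors: Σₗ aₗ[0]bₗ[0]cₗ[0] = (-1)·(2)·(-1) + (-2)·(-1)·(-1) + (2)·(0)·(2) = 0, but T[0,0,0] = -2. The claim is false.

No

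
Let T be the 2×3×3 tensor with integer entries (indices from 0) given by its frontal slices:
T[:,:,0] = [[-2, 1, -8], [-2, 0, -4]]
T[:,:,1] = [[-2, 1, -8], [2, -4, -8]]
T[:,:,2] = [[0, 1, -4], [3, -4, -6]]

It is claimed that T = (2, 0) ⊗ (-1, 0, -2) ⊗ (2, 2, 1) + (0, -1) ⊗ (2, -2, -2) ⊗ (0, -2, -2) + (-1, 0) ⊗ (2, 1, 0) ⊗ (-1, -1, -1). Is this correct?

No

Reconstruct entry (1,0,0) from the claimed factors: Σₗ aₗ[1]bₗ[0]cₗ[0] = (0)·(-1)·(2) + (-1)·(2)·(0) + (0)·(2)·(-1) = 0, but T[1,0,0] = -2. The claim is false.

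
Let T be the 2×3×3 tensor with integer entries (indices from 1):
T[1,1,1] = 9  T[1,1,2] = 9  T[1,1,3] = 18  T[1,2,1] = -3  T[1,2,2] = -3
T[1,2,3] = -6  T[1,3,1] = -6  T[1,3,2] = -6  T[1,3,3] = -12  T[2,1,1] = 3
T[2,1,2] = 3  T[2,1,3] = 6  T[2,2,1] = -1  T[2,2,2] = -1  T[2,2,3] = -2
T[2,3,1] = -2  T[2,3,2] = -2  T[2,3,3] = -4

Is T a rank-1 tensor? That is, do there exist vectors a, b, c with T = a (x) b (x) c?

If T = a (x) b (x) c then every fibre of T is a multiple of the corresponding factor, so read the factors off the fibres through the nonzero entry T[1,1,1] = 9.
The mode-1 fibre T[:,1,1] = [9, 3] gives a = [3, 1] (primitive direction); the mode-2 fibre T[1,:,1] = [9, -3, -6] gives b = [3, -1, -2]; then c[k] = T[1,1,k] / (a[1]·b[1]) = [9, 9, 18] / 9 = [1, 1, 2].
Expanding [3, 1] (x) [3, -1, -2] (x) [1, 1, 2] reproduces all 18 entries of T, so T = [3, 1] (x) [3, -1, -2] (x) [1, 1, 2] and rank(T) ≤ 1.
Equivalently every frontal slice T[:,:,k] is c[k] times the rank-1 matrix [3, 1] (x) [3, -1, -2]. So T has rank 1 (it is nonzero).

Yes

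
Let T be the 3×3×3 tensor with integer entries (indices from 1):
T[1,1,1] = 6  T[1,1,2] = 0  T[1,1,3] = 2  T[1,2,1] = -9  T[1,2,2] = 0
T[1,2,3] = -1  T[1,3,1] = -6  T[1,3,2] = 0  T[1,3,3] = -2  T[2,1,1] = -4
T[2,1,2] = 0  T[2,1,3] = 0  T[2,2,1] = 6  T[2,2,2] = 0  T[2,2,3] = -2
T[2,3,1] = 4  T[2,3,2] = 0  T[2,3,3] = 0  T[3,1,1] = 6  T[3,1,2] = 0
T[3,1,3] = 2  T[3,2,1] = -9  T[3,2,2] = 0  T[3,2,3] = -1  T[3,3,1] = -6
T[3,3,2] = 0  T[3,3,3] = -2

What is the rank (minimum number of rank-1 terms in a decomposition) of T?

2

Lower bound: the mode-3 unfolding of T (rows indexed by k, columns by (i,j) = (1,1), (1,2), (1,3), (2,1), (2,2), (2,3), (3,1), (3,2), (3,3)) is [[6, -9, -6, -4, 6, 4, 6, -9, -6], [0, 0, 0, 0, 0, 0, 0, 0, 0], [2, -1, -2, 0, -2, 0, 2, -1, -2]].
There the 2×2 minor on rows k ∈ {1, 3}, columns (i,j) ∈ {(1,1), (1,2)} is det [[6, -9], [2, -1]] = 12 ≠ 0, so this unfolding has rank ≥ 2; CP rank is at least every unfolding rank, so rank(T) ≥ 2. (Flattening ranks never certify an upper bound on CP rank; for that we must actually write T with 2 rank-1 terms.)
Upper bound — finding two terms. Write S_k = T[:,:,k] for the frontal slices: S₁ = [[6, -9, -6], [-4, 6, 4], [6, -9, -6]], S₂ = [[0, 0, 0], [0, 0, 0], [0, 0, 0]], S₃ = [[2, -1, -2], [0, -2, 0], [2, -1, -2]].
If T = a₁ ⊗ b₁ ⊗ c₁ + a₂ ⊗ b₂ ⊗ c₂ then each S_k = c₁[k]·a₁b₁ᵀ + c₂[k]·a₂b₂ᵀ. S₁ and S₃ are linearly independent, so a₁b₁ᵀ and a₂b₂ᵀ must span the same plane of matrices: they are the rank-1 matrices of the form x·S₁ + y·S₃.
The 2×2 minor of x·S₁ + y·S₃ on rows {1,2}, columns {1,2} is −4·xy − 4·y² = (-4)·(y)(x + y), vanishing at (x:y) = (1:0) and (1:-1).
M₁ = S₁ = [[6, -9, -6], [-4, 6, 4], [6, -9, -6]] = [3, -2, 3][2, -3, -2]ᵀ and M₂ = S₁ − S₃ = [[4, -8, -4], [-4, 8, 4], [4, -8, -4]] = 4·[1, -1, 1][1, -2, -1]ᵀ, so take a₁ = [3, -2, 3], b₁ = [2, -3, -2], a₂ = [1, -1, 1], b₂ = [1, -2, -1].
Each slice is an integer combination of E₁ = a₁b₁ᵀ and E₂ = a₂b₂ᵀ: S₁ = E₁, S₂ = 0, S₃ = E₁ − 4·E₂; reading off coefficients, c₁ = [1, 0, 1] and c₂ = [0, 0, -4].
Hence T = [3, -2, 3] ⊗ [2, -3, -2] ⊗ [1, 0, 1] + [1, -1, 1] ⊗ [1, -2, -1] ⊗ [0, 0, -4], so rank(T) ≤ 2.
These bounds meet, so rank(T) = 2.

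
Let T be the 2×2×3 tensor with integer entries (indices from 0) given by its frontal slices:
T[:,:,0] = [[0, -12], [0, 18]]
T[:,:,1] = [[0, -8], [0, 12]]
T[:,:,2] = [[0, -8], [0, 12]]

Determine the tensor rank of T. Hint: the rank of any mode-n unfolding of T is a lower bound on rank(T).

Lower bound: T ≠ 0 (e.g. T[0,1,0] = -12), so rank(T) ≥ 1.
Upper bound: if T = a (x) b (x) c then every fibre of T is a multiple of the corresponding factor, so read the factors off the fibres through the nonzero entry T[0,1,0] = -12.
The mode-1 fibre T[:,1,0] = [-12, 18] gives a = [2, -3] (primitive direction); the mode-2 fibre T[0,:,0] = [0, -12] gives b = [0, 1]; then c[k] = T[0,1,k] / (a[0]·b[1]) = [-12, -8, -8] / 2 = [-6, -4, -4].
Expanding [2, -3] (x) [0, 1] (x) [-6, -4, -4] reproduces all 12 entries of T, so T = [2, -3] (x) [0, 1] (x) [-6, -4, -4] and rank(T) ≤ 1.
These bounds meet, so rank(T) = 1.
Check entry T[0,0,1] = 0: (2)·(0)·(-4) = 0.

1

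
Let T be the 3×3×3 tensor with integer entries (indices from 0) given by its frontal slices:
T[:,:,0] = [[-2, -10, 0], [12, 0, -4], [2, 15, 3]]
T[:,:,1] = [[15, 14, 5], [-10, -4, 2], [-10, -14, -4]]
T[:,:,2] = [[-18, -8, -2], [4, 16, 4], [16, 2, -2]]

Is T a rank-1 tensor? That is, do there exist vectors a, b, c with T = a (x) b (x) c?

No

The mode-3 unfolding of T (rows indexed by k, columns by (i,j) = (0,0), (0,1), (0,2), (1,0), (1,1), (1,2), (2,0), (2,1), (2,2)) is [[-2, -10, 0, 12, 0, -4, 2, 15, 3], [15, 14, 5, -10, -4, 2, -10, -14, -4], [-18, -8, -2, 4, 16, 4, 16, 2, -2]].
There the 3×3 minor on rows k ∈ {0, 1, 2}, columns (i,j) ∈ {(0,0), (0,1), (0,2)} is det [[-2, -10, 0], [15, 14, 5], [-18, -8, -2]] = 576 ≠ 0, so this unfolding has rank ≥ 3; CP rank is at least every unfolding rank, so rank(T) ≥ 3.
In particular rank(T) ≥ 3 > 1, so T is not rank-1.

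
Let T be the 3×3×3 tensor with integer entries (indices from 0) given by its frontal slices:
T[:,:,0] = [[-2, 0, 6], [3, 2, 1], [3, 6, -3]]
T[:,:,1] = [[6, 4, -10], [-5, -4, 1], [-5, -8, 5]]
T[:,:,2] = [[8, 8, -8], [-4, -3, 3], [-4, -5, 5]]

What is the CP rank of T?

3

Lower bound: in the mode-1 unfolding of T (rows indexed by i, columns by (j,k)) the 3×3 minor on rows i ∈ {0, 1, 2}, columns (j,k) ∈ {(0,0), (0,1), (1,0)} is det [[-2, 6, 0], [3, -5, 2], [3, -5, 6]] = -32 ≠ 0, so that unfolding has rank ≥ 3 and hence rank(T) ≥ 3 (CP rank is at least every unfolding rank, though it can be larger).
Upper bound: T is a sum of 3 rank-1 terms, T = [0, 1, -1] ∘ [0, 1, -1] ∘ [-2, 2, 1] + [2, -1, -1] ∘ [1, 1, -1] ∘ [-2, 4, 4] + [2, 1, 1] ∘ [1, 2, 1] ∘ [1, -1, 0] (one valid choice — decompositions are not unique — normalised so each a, b is primitive with positive first nonzero entry; check it by expanding all entries), so rank(T) ≤ 3.
These bounds meet, so rank(T) = 3.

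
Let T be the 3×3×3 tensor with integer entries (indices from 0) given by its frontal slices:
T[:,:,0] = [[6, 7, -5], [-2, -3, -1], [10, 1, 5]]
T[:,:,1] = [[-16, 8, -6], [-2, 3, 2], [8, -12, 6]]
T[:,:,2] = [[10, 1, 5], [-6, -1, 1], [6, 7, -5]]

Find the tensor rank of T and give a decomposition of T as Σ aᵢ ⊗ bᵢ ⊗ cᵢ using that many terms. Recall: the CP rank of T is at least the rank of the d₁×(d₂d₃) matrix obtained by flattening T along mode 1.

Lower bound: in the mode-3 unfolding of T (rows indexed by k, columns by (i,j)) the 3×3 minor on rows k ∈ {0, 1, 2}, columns (i,j) ∈ {(0,0), (0,1), (0,2)} is det [[6, 7, -5], [-16, 8, -6], [10, 1, 5]] = 896 ≠ 0, so that unfolding has rank ≥ 3 and hence rank(T) ≥ 3 (CP rank is at least every unfolding rank, though it can be larger).
Upper bound: T is a sum of 3 rank-1 terms, T = [1, 0, -1] ⊗ [1, -1, 1] ⊗ [-4, -8, 4] + [1, 1, -1] ⊗ [2, -1, -1] ⊗ [1, -2, -1] + [2, -1, 2] ⊗ [2, 1, 0] ⊗ [2, -1, 2] (written with every a and b primitive with positive leading entry and the scale carried by c; CP decompositions are not unique, and this one is verified by expanding entrywise), so rank(T) ≤ 3.
These bounds meet, so rank(T) = 3.

rank(T) = 3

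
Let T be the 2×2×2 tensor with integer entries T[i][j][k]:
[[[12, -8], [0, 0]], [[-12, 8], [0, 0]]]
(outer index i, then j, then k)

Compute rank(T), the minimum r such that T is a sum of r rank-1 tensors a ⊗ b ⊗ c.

Lower bound: T ≠ 0 (e.g. T[0,0,0] = 12), so rank(T) ≥ 1.
Upper bound: if T = a ⊗ b ⊗ c then every fibre of T is a multiple of the corresponding factor, so read the factors off the fibres through the nonzero entry T[0,0,0] = 12.
The mode-1 fibre T[:,0,0] = [12, -12] gives a = [1, -1] (primitive direction); the mode-2 fibre T[0,:,0] = [12, 0] gives b = [1, 0]; then c[k] = T[0,0,k] / (a[0]·b[0]) = [12, -8] / 1 = [12, -8].
Expanding [1, -1] ⊗ [1, 0] ⊗ [12, -8] reproduces all 8 entries of T, so T = [1, -1] ⊗ [1, 0] ⊗ [12, -8] and rank(T) ≤ 1.
These bounds meet, so rank(T) = 1.
Check entry T[1,1,1] = 0: (-1)·(0)·(-8) = 0.

1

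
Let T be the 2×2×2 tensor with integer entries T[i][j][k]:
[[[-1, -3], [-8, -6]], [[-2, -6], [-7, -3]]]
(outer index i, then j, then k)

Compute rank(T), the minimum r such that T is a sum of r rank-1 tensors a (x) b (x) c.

2

Lower bound: the mode-2 unfolding of T (rows indexed by j, columns by (i,k) = (0,0), (0,1), (1,0), (1,1)) is [[-1, -3, -2, -6], [-8, -6, -7, -3]].
There the 2×2 minor on rows j ∈ {0, 1}, columns (i,k) ∈ {(0,0), (0,1)} is det [[-1, -3], [-8, -6]] = -18 ≠ 0, so this unfolding has rank ≥ 2; CP rank is at least every unfolding rank, so rank(T) ≥ 2. (Unfolding ranks only ever bound the CP rank from below — rank(T) can be strictly larger than all of them — so the matching upper bound has to come from an explicit 2-term decomposition.)
Upper bound — finding two terms. Write S_k = T[:,:,k] for the frontal slices: S₀ = [[-1, -8], [-2, -7]], S₁ = [[-3, -6], [-6, -3]].
If T = a₁ (x) b₁ (x) c₁ + a₂ (x) b₂ (x) c₂ then each S_k = c₁[k]·a₁b₁ᵀ + c₂[k]·a₂b₂ᵀ. S₀ and S₁ are linearly independent, so a₁b₁ᵀ and a₂b₂ᵀ must span the same plane of matrices: they are the rank-1 matrices of the form x·S₀ + y·S₁.
det(x·S₀ + y·S₁) is −9·x² − 36·xy − 27·y² = (-9)·(x + 3·y)(x + y), vanishing at (x:y) = (3:-1) and (1:-1).
M₁ = 3·S₀ − S₁ = [[0, -18], [0, -18]] = (-18)·(1, 1)(0, 1)ᵀ and M₂ = S₀ − S₁ = [[2, -2], [4, -4]] = 2·(1, 2)(1, -1)ᵀ, so take a₁ = (1, 1), b₁ = (0, 1), a₂ = (1, 2), b₂ = (1, -1).
Each slice is an integer combination of E₁ = a₁b₁ᵀ and E₂ = a₂b₂ᵀ: S₀ = −9·E₁ − E₂, S₁ = −9·E₁ − 3·E₂; reading off coefficients, c₁ = (-9, -9) and c₂ = (-1, -3).
Hence T = (1, 1) (x) (0, 1) (x) (-9, -9) + (1, 2) (x) (1, -1) (x) (-1, -3), so rank(T) ≤ 2.
These bounds meet, so rank(T) = 2.
Check entry T[1,1,1] = -3: (1)·(1)·(-9) + (2)·(-1)·(-3) = -3.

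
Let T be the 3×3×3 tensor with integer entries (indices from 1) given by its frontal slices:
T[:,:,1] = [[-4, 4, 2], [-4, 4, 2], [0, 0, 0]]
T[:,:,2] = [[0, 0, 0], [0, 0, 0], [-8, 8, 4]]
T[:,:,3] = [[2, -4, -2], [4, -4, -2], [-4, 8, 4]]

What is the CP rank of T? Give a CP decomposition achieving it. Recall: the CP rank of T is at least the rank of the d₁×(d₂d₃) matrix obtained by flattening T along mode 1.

Lower bound: the mode-3 unfolding of T (rows indexed by k, columns by (i,j) = (1,1), (1,2), (1,3), (2,1), (2,2), (2,3), (3,1), (3,2), (3,3)) is [[-4, 4, 2, -4, 4, 2, 0, 0, 0], [0, 0, 0, 0, 0, 0, -8, 8, 4], [2, -4, -2, 4, -4, -2, -4, 8, 4]].
There the 3×3 minor on rows k ∈ {1, 2, 3}, columns (i,j) ∈ {(1,1), (1,2), (3,1)} is det [[-4, 4, 0], [0, 0, -8], [2, -4, -4]] = 64 ≠ 0, so this unfolding has rank ≥ 3; CP rank is at least every unfolding rank, so rank(T) ≥ 3. (Flattening ranks never certify an upper bound on CP rank; for that we must actually write T with 3 rank-1 terms.)
Upper bound: T is a sum of 3 rank-1 terms, T = [0, 0, 1] ∘ [2, -2, -1] ∘ [0, -4, -4] + [1, 0, -2] ∘ [1, 0, 0] ∘ [0, 0, -2] + [1, 1, 0] ∘ [2, -2, -1] ∘ [-2, 0, 2] (one valid choice — decompositions are not unique — normalised so each a, b is primitive with positive first nonzero entry; check it by expanding all entries), so rank(T) ≤ 3.
These bounds meet, so rank(T) = 3.

rank(T) = 3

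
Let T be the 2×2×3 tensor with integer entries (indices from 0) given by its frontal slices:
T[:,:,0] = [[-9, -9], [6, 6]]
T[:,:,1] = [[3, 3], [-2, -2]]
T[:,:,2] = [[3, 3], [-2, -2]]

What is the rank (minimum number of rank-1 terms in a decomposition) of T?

1

Lower bound: T ≠ 0 (e.g. T[0,0,0] = -9), so rank(T) ≥ 1.
Upper bound: if T = a ∘ b ∘ c then every fibre of T is a multiple of the corresponding factor, so read the factors off the fibres through the nonzero entry T[0,0,0] = -9.
The mode-1 fibre T[:,0,0] = [-9, 6] gives a = [3, -2] (primitive direction); the mode-2 fibre T[0,:,0] = [-9, -9] gives b = [1, 1]; then c[k] = T[0,0,k] / (a[0]·b[0]) = [-9, 3, 3] / 3 = [-3, 1, 1].
Expanding [3, -2] ∘ [1, 1] ∘ [-3, 1, 1] reproduces all 12 entries of T, so T = [3, -2] ∘ [1, 1] ∘ [-3, 1, 1] and rank(T) ≤ 1.
These bounds meet, so rank(T) = 1.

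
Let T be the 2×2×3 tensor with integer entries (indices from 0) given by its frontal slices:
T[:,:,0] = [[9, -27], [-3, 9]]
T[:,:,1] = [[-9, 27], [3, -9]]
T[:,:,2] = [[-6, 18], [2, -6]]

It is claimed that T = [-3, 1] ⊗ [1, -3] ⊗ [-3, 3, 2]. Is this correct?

Reconstruct entrywise from the claimed factors. For example, T[1,0,0] = -3 and Σₗ aₗ[1]bₗ[0]cₗ[0] = (1)·(1)·(-3) = -3; checking all 12 entries, every one matches. The claim holds.

Yes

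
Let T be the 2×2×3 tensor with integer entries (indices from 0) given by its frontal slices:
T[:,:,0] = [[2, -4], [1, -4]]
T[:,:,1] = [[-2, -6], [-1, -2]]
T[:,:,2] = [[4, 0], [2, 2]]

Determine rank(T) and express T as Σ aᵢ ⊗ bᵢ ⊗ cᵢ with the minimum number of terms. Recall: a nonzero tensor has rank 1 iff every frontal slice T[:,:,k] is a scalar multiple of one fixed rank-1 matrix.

Lower bound: in the mode-3 unfolding of T (rows indexed by k, columns by (i,j)) the 3×3 minor on rows k ∈ {0, 1, 2}, columns (i,j) ∈ {(0,0), (0,1), (1,1)} is det [[2, -4, -4], [-2, -6, -2], [4, 0, 2]] = -104 ≠ 0, so that unfolding has rank ≥ 3 and hence rank(T) ≥ 3 (CP rank is at least every unfolding rank, though it can be larger).
Upper bound: T is a sum of 3 rank-1 terms, T = (1, 1) ⊗ (0, 1) ⊗ (-4, 2, 4) + (2, 1) ⊗ (0, 1) ⊗ (0, -4, -2) + (2, 1) ⊗ (1, 0) ⊗ (1, -1, 2) (written with every a and b primitive with positive leading entry and the scale carried by c; CP decompositions are not unique, and this one is verified by expanding entrywise), so rank(T) ≤ 3.
These bounds meet, so rank(T) = 3.

rank(T) = 3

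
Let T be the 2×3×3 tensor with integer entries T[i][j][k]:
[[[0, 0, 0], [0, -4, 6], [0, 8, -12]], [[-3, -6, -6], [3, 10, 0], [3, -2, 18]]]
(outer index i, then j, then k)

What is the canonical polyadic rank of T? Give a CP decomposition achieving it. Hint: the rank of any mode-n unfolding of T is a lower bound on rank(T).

Lower bound: the mode-2 unfolding of T (rows indexed by j, columns by (i,k) = (0,0), (0,1), (0,2), (1,0), (1,1), (1,2)) is [[0, 0, 0, -3, -6, -6], [0, -4, 6, 3, 10, 0], [0, 8, -12, 3, -2, 18]].
There the 2×2 minor on rows j ∈ {0, 1}, columns (i,k) ∈ {(0,1), (1,0)} is det [[0, -3], [-4, 3]] = -12 ≠ 0, so this unfolding has rank ≥ 2; CP rank is at least every unfolding rank, so rank(T) ≥ 2. (Flattening ranks never certify an upper bound on CP rank; for that we must actually write T with 2 rank-1 terms.)
Upper bound — finding two terms. Write S_k = T[:,:,k] for the frontal slices: S₀ = [[0, 0, 0], [-3, 3, 3]], S₁ = [[0, -4, 8], [-6, 10, -2]], S₂ = [[0, 6, -12], [-6, 0, 18]].
If T = a₁ ⊗ b₁ ⊗ c₁ + a₂ ⊗ b₂ ⊗ c₂ then each S_k = c₁[k]·a₁b₁ᵀ + c₂[k]·a₂b₂ᵀ. S₀ and S₁ are linearly independent, so a₁b₁ᵀ and a₂b₂ᵀ must span the same plane of matrices: they are the rank-1 matrices of the form x·S₀ + y·S₁.
The 2×2 minor of x·S₀ + y·S₁ on rows {0,1}, columns {0,1} is −12·xy − 24·y² = (-12)·(x + 2·y)(y), vanishing at (x:y) = (2:-1) and (1:0).
M₁ = 2·S₀ − S₁ = [[0, 4, -8], [0, -4, 8]] = 4·[1, -1][0, 1, -2]ᵀ and M₂ = S₀ = [[0, 0, 0], [-3, 3, 3]] = (-3)·[0, 1][1, -1, -1]ᵀ, so take a₁ = [1, -1], b₁ = [0, 1, -2], a₂ = [0, 1], b₂ = [1, -1, -1].
Each slice is an integer combination of E₁ = a₁b₁ᵀ and E₂ = a₂b₂ᵀ: S₀ = −3·E₂, S₁ = −4·E₁ − 6·E₂, S₂ = 6·E₁ − 6·E₂; reading off coefficients, c₁ = [0, -4, 6] and c₂ = [-3, -6, -6].
Hence T = [1, -1] ⊗ [0, 1, -2] ⊗ [0, -4, 6] + [0, 1] ⊗ [1, -1, -1] ⊗ [-3, -6, -6], so rank(T) ≤ 2.
These bounds meet, so rank(T) = 2.

rank(T) = 2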